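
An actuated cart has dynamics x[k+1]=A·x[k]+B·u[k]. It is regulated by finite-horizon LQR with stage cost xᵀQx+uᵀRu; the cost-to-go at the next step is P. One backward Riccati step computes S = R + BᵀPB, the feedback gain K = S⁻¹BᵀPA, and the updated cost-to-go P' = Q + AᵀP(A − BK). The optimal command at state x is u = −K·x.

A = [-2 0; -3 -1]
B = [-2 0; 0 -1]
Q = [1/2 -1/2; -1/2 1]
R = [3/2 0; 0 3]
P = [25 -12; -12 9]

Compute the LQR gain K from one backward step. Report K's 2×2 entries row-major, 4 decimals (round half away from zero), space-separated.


0.6355 -0.1121 1.5210 0.5257

BᵀP = [-50.0000 24.0000; 12.0000 -9.0000]
S = R + BᵀPB = [3/2 0; 0 3] + [100.0000 -24.0000; -24.0000 9.0000] = [101.5000 -24.0000; -24.0000 12.0000]
BᵀPA = [28.0000 -24.0000; 3.0000 9.0000]
K = S⁻¹·BᵀPA = [0.6355 -0.1121; 1.5210 0.5257]
A−BK = [-0.7290 -0.2243; -1.4790 -0.4743]
AᵀP(A−BK) = [14.6425 4.5631; 4.5631 1.5771]
P' = Q + AᵀP(A−BK) = [15.1425 4.0631; 4.0631 2.5771]
tr(P') = 17.7196


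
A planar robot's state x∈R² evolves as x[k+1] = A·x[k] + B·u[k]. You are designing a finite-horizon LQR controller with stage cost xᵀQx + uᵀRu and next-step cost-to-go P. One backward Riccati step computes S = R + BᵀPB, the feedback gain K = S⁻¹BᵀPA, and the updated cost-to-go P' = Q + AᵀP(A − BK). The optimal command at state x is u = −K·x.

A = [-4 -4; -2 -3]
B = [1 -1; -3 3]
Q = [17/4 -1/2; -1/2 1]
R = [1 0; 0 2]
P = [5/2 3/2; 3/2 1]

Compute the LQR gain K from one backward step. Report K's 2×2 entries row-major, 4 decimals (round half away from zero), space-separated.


BᵀP = [-2.0000 -1.5000; 2.0000 1.5000]
S = R + BᵀPB = [1 0; 0 2] + [2.5000 -2.5000; -2.5000 2.5000] = [3.5000 -2.5000; -2.5000 4.5000]
BᵀPA = [11.0000 12.5000; -11.0000 -12.5000]
K = S⁻¹·BᵀPA = [2.3158 2.6316; -1.1579 -1.3158]
A−BK = [-7.4737 -7.9474; 8.4211 8.8421]
AᵀP(A−BK) = [29.7895 32.5789; 32.5789 35.6579]
P' = Q + AᵀP(A−BK) = [34.0395 32.0789; 32.0789 36.6579]
tr(P') = 70.6974

2.3158 2.6316 -1.1579 -1.3158


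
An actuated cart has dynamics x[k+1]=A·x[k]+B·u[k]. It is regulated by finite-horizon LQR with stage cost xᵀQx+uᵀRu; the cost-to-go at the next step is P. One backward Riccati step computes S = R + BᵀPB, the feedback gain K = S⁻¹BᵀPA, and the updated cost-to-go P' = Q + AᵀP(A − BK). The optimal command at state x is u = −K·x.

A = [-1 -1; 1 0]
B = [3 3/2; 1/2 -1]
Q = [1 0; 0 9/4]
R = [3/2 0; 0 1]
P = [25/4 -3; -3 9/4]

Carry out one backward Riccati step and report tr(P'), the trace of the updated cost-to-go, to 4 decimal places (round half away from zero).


BᵀP = [17.2500 -7.8750; 12.3750 -6.7500]
S = R + BᵀPB = [3/2 0; 0 1] + [47.8125 33.7500; 33.7500 25.3125] = [49.3125 33.7500; 33.7500 26.3125]
BᵀPA = [-25.1250 -17.2500; -19.1250 -12.3750]
K = S⁻¹·BᵀPA = [-0.0986 -0.2286; -0.6003 -0.1770]
A−BK = [0.1964 -0.0485; 0.4490 -0.0627]
AᵀP(A−BK) = [0.5406 0.1195; 0.1195 0.1151]
P' = Q + AᵀP(A−BK) = [1.5406 0.1195; 0.1195 2.3651]
tr(P') = 3.9056

3.9056


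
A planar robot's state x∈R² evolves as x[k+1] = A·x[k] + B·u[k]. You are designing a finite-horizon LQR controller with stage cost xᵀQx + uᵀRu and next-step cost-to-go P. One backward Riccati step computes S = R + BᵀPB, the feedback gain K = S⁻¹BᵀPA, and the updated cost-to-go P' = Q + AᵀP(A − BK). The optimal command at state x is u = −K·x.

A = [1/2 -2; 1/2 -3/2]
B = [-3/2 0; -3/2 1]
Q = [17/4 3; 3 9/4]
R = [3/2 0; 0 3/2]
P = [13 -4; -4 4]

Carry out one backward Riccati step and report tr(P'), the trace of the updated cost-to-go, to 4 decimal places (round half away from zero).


BᵀP = [-13.5000 0.0000; -4.0000 4.0000]
S = R + BᵀPB = [3/2 0; 0 3/2] + [20.2500 0.0000; 0.0000 4.0000] = [21.7500 0.0000; 0.0000 5.5000]
BᵀPA = [-6.7500 27.0000; 0.0000 2.0000]
K = S⁻¹·BᵀPA = [-0.3103 1.2414; 0.0000 0.3636]
A−BK = [0.0345 -0.1379; 0.0345 -0.0016]
AᵀP(A−BK) = [0.1552 -0.6207; -0.6207 2.7555]
P' = Q + AᵀP(A−BK) = [4.4052 2.3793; 2.3793 5.0055]
tr(P') = 9.4107

9.4107


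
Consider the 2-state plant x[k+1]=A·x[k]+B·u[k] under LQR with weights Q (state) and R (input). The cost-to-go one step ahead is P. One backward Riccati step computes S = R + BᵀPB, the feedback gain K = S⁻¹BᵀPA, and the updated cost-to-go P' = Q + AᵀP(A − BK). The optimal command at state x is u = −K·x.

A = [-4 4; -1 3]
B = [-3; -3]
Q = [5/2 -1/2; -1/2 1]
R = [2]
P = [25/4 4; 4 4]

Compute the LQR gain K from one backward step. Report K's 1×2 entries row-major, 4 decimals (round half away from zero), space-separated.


BᵀP = [-30.7500 -24.0000]
S = R + BᵀPB = [2] + [164.2500] = [166.2500]
BᵀPA = [147.0000 -195.0000]
K = S⁻¹·BᵀPA = [0.8842 -1.1729]
A−BK = [-1.3474 0.4812; 1.6526 -0.5188]
AᵀP(A−BK) = [6.0211 -3.5789; -3.5789 3.2782]
P' = Q + AᵀP(A−BK) = [8.5211 -4.0789; -4.0789 4.2782]
tr(P') = 12.7992

0.8842 -1.1729


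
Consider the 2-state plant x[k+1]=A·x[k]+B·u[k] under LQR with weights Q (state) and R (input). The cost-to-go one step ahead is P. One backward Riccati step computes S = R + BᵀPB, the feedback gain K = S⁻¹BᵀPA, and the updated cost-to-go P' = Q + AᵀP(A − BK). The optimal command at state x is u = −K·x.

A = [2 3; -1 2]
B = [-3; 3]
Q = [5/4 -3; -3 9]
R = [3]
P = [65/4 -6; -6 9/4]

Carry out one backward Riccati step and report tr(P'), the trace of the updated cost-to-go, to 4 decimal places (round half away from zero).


12.6108

BᵀP = [-66.7500 24.7500]
S = R + BᵀPB = [3] + [274.5000] = [277.5000]
BᵀPA = [-158.2500 -150.7500]
K = S⁻¹·BᵀPA = [-0.5703 -0.5432]
A−BK = [0.2892 1.3703; 0.7108 3.6297]
AᵀP(A−BK) = [1.0047 1.0318; 1.0318 1.3561]
P' = Q + AᵀP(A−BK) = [2.2547 -1.9682; -1.9682 10.3561]
tr(P') = 12.6108


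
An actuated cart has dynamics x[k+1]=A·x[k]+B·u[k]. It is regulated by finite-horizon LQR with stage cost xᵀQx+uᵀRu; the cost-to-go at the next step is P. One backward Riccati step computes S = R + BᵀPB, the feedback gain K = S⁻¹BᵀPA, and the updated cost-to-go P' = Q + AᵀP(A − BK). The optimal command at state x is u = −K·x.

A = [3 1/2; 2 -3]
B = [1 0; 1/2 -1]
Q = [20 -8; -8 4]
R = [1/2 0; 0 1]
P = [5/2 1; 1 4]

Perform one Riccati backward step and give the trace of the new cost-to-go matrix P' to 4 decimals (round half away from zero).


35.3125

BᵀP = [3.0000 3.0000; -1.0000 -4.0000]
S = R + BᵀPB = [1/2 0; 0 1] + [4.5000 -3.0000; -3.0000 4.0000] = [5.0000 -3.0000; -3.0000 5.0000]
BᵀPA = [15.0000 -7.5000; -11.0000 11.5000]
K = S⁻¹·BᵀPA = [2.6250 -0.1875; -0.6250 2.1875]
A−BK = [0.3750 0.6875; 0.0625 -0.7188]
AᵀP(A−BK) = [4.2500 -1.3750; -1.3750 7.0625]
P' = Q + AᵀP(A−BK) = [24.2500 -9.3750; -9.3750 11.0625]
tr(P') = 35.3125


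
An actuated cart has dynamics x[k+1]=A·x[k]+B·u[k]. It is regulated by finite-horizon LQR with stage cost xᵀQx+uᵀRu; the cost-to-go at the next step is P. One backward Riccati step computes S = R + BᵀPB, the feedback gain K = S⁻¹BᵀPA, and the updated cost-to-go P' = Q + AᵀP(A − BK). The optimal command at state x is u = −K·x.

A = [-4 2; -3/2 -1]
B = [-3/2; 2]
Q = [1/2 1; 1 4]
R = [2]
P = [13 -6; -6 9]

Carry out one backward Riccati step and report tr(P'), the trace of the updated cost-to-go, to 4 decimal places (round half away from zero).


BᵀP = [-31.5000 27.0000]
S = R + BᵀPB = [2] + [101.2500] = [103.2500]
BᵀPA = [85.5000 -90.0000]
K = S⁻¹·BᵀPA = [0.8281 -0.8717]
A−BK = [-2.7579 0.6925; -3.1562 0.7433]
AᵀP(A−BK) = [85.4485 -21.9722; -21.9722 6.5496]
P' = Q + AᵀP(A−BK) = [85.9485 -20.9722; -20.9722 10.5496]
tr(P') = 96.4982

96.4982


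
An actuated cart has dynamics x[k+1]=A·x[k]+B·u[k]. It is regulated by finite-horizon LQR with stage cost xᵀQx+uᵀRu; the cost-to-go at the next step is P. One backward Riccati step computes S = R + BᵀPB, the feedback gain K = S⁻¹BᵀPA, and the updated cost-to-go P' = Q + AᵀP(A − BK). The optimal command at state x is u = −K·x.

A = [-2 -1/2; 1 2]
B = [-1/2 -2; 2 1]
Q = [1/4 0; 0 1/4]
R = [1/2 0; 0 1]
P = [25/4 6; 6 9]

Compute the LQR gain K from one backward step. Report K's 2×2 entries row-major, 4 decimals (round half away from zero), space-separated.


-0.0099 0.9803 0.9066 -0.0049

BᵀP = [8.8750 15.0000; -6.5000 -3.0000]
S = R + BᵀPB = [1/2 0; 0 1] + [25.5625 -2.7500; -2.7500 10.0000] = [26.0625 -2.7500; -2.7500 11.0000]
BᵀPA = [-2.7500 25.5625; 10.0000 -2.7500]
K = S⁻¹·BᵀPA = [-0.0099 0.9803; 0.9066 -0.0049]
A−BK = [-0.1917 -0.0197; 0.1131 0.0443]
AᵀP(A−BK) = [0.9066 -0.0049; -0.0049 0.4901]
P' = Q + AᵀP(A−BK) = [1.1566 -0.0049; -0.0049 0.7401]
tr(P') = 1.8968


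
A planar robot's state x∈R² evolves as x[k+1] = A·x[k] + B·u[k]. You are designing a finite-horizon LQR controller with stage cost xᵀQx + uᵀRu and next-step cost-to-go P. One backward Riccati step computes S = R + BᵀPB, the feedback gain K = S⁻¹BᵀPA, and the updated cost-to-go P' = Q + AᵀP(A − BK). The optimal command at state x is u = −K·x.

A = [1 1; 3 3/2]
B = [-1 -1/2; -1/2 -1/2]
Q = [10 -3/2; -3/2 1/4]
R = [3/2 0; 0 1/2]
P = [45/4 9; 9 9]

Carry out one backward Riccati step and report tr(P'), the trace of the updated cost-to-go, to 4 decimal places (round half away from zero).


19.6396

BᵀP = [-15.7500 -13.5000; -10.1250 -9.0000]
S = R + BᵀPB = [3/2 0; 0 1/2] + [22.5000 14.6250; 14.6250 9.5625] = [24.0000 14.6250; 14.6250 10.0625]
BᵀPA = [-56.2500 -36.0000; -37.1250 -23.6250]
K = S⁻¹·BᵀPA = [-0.8353 -0.6061; -2.4754 -1.4669]
A−BK = [-1.0730 -0.3396; 1.3447 0.4635]
AᵀP(A−BK) = [7.3650 3.6978; 3.6978 2.0246]
P' = Q + AᵀP(A−BK) = [17.3650 2.1978; 2.1978 2.2746]
tr(P') = 19.6396


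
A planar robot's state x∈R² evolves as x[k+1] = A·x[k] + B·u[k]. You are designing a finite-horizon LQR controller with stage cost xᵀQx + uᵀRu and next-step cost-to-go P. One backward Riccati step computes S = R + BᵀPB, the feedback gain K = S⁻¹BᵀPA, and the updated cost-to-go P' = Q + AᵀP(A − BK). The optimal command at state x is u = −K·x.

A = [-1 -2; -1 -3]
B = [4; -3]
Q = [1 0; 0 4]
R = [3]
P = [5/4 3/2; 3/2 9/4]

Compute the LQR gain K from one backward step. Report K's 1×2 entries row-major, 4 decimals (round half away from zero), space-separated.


BᵀP = [0.5000 -0.7500]
S = R + BᵀPB = [3] + [4.2500] = [7.2500]
BᵀPA = [0.2500 1.2500]
K = S⁻¹·BᵀPA = [0.0345 0.1724]
A−BK = [-1.1379 -2.6897; -0.8966 -2.4828]
AᵀP(A−BK) = [6.4914 16.7069; 16.7069 43.0345]
P' = Q + AᵀP(A−BK) = [7.4914 16.7069; 16.7069 47.0345]
tr(P') = 54.5259

0.0345 0.1724


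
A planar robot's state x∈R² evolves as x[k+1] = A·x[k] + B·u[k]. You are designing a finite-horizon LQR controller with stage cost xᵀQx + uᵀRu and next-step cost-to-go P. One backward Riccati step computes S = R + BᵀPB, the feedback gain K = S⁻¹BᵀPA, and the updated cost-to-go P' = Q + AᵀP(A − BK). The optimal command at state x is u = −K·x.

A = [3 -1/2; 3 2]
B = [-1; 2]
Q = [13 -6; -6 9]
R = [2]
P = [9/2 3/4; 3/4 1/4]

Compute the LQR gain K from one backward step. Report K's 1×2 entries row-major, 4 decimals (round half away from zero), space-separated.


-2.1667 0.2222

BᵀP = [-3.0000 -0.2500]
S = R + BᵀPB = [2] + [2.5000] = [4.5000]
BᵀPA = [-9.7500 1.0000]
K = S⁻¹·BᵀPA = [-2.1667 0.2222]
A−BK = [0.8333 -0.2778; 7.3333 1.5556]
AᵀP(A−BK) = [35.1250 0.2917; 0.2917 0.4028]
P' = Q + AᵀP(A−BK) = [48.1250 -5.7083; -5.7083 9.4028]
tr(P') = 57.5278


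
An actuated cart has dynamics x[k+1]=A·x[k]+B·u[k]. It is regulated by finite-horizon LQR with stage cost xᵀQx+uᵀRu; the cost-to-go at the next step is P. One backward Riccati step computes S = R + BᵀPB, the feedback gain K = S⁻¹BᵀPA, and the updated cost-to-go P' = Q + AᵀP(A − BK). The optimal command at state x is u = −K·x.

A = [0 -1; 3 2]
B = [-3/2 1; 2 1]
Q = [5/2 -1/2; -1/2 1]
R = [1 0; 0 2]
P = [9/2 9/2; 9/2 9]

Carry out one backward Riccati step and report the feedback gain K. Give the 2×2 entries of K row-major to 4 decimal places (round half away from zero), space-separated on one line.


0.9013 0.8144 1.1564 0.2859

BᵀP = [2.2500 11.2500; 9.0000 13.5000]
S = R + BᵀPB = [1 0; 0 2] + [19.1250 13.5000; 13.5000 22.5000] = [20.1250 13.5000; 13.5000 24.5000]
BᵀPA = [33.7500 20.2500; 40.5000 18.0000]
K = S⁻¹·BᵀPA = [0.9013 0.8144; 1.1564 0.2859]
A−BK = [0.1955 -0.0643; 0.0410 0.0853]
AᵀP(A−BK) = [3.7462 1.4333; 1.4333 0.8615]
P' = Q + AᵀP(A−BK) = [6.2462 0.9333; 0.9333 1.8615]
tr(P') = 8.1077


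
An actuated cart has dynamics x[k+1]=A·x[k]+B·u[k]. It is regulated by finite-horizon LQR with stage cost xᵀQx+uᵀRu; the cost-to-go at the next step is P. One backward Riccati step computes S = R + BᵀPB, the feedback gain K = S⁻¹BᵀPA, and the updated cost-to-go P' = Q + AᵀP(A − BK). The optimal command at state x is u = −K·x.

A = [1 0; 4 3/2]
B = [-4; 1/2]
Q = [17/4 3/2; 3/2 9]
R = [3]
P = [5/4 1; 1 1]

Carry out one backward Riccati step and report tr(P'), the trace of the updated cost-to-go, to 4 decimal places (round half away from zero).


21.5390

BᵀP = [-4.5000 -3.5000]
S = R + BᵀPB = [3] + [16.2500] = [19.2500]
BᵀPA = [-18.5000 -5.2500]
K = S⁻¹·BᵀPA = [-0.9610 -0.2727]
A−BK = [-2.8442 -1.0909; 4.4805 1.6364]
AᵀP(A−BK) = [7.4708 2.4545; 2.4545 0.8182]
P' = Q + AᵀP(A−BK) = [11.7208 3.9545; 3.9545 9.8182]
tr(P') = 21.5390


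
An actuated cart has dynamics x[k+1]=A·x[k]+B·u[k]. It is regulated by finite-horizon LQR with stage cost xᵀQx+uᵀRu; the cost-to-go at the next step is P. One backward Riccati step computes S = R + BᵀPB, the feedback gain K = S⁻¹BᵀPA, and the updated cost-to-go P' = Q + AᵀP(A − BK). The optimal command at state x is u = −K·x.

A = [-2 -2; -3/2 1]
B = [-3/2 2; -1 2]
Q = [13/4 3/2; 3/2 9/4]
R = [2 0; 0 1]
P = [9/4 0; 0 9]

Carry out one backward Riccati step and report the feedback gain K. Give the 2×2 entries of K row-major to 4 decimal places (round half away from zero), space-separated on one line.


BᵀP = [-3.3750 -9.0000; 4.5000 18.0000]
S = R + BᵀPB = [2 0; 0 1] + [14.0625 -24.7500; -24.7500 45.0000] = [16.0625 -24.7500; -24.7500 46.0000]
BᵀPA = [20.2500 -2.2500; -36.0000 9.0000]
K = S⁻¹·BᵀPA = [0.3206 0.9441; -0.6101 0.7036]
A−BK = [-0.2989 -1.9911; 0.0408 0.5369]
AᵀP(A−BK) = [0.7938 1.7123; 1.7123 13.7917]
P' = Q + AᵀP(A−BK) = [4.0438 3.2123; 3.2123 16.0417]
tr(P') = 20.0855

0.3206 0.9441 -0.6101 0.7036


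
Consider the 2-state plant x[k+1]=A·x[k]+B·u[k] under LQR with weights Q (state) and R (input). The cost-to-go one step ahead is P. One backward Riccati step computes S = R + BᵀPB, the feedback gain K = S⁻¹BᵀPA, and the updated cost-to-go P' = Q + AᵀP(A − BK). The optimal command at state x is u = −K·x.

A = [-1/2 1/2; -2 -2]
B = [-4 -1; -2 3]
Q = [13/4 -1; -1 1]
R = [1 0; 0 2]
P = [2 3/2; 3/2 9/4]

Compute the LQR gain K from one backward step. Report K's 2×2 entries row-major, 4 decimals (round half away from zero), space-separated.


0.2785 0.0797 -0.3962 -0.4994

BᵀP = [-11.0000 -10.5000; 2.5000 5.2500]
S = R + BᵀPB = [1 0; 0 2] + [65.0000 -20.5000; -20.5000 13.2500] = [66.0000 -20.5000; -20.5000 15.2500]
BᵀPA = [26.5000 15.5000; -11.7500 -9.2500]
K = S⁻¹·BᵀPA = [0.2785 0.0797; -0.3962 -0.4994]
A−BK = [0.2177 0.3196; -0.2546 -0.3424]
AᵀP(A−BK) = [0.4658 0.5193; 0.5193 0.6449]
P' = Q + AᵀP(A−BK) = [3.7158 -0.4807; -0.4807 1.6449]
tr(P') = 5.3607


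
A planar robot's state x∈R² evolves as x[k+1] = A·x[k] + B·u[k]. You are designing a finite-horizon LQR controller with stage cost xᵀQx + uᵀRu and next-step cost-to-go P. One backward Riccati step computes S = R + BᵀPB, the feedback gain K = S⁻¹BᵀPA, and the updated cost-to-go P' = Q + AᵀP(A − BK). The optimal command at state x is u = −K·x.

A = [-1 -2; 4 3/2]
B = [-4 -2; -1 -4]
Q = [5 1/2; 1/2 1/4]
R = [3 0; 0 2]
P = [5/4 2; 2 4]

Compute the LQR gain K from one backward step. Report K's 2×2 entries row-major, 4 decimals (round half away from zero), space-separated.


BᵀP = [-7.0000 -12.0000; -10.5000 -20.0000]
S = R + BᵀPB = [3 0; 0 2] + [40.0000 62.0000; 62.0000 101.0000] = [43.0000 62.0000; 62.0000 103.0000]
BᵀPA = [-41.0000 -4.0000; -69.5000 -9.0000]
K = S⁻¹·BᵀPA = [0.1470 0.2496; -0.7632 -0.2376]
A−BK = [-1.9385 -1.4769; 1.0940 0.7991]
AᵀP(A−BK) = [2.2316 1.2188; 1.2188 0.8598]
P' = Q + AᵀP(A−BK) = [7.2316 1.7188; 1.7188 1.1098]
tr(P') = 8.3415

0.1470 0.2496 -0.7632 -0.2376


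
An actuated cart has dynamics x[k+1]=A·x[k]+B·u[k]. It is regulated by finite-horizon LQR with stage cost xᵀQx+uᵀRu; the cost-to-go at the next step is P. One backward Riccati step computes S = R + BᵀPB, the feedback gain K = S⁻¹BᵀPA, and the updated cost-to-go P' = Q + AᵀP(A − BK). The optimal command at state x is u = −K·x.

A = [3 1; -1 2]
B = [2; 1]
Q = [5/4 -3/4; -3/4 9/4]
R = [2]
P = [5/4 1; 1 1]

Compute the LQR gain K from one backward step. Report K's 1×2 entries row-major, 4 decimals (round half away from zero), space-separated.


0.6250 0.7917

BᵀP = [3.5000 3.0000]
S = R + BᵀPB = [2] + [10.0000] = [12.0000]
BᵀPA = [7.5000 9.5000]
K = S⁻¹·BᵀPA = [0.6250 0.7917]
A−BK = [1.7500 -0.5833; -1.6250 1.2083]
AᵀP(A−BK) = [1.5625 0.8125; 0.8125 1.7292]
P' = Q + AᵀP(A−BK) = [2.8125 0.0625; 0.0625 3.9792]
tr(P') = 6.7917


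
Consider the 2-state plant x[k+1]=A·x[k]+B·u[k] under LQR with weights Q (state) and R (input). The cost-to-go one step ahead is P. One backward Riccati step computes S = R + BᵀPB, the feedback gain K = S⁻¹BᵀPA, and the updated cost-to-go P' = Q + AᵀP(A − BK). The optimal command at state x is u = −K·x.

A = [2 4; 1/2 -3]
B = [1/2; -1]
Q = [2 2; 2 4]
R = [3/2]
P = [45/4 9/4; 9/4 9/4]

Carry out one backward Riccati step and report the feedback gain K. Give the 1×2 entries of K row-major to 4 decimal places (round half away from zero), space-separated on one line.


1.4348 3.9130

BᵀP = [3.3750 -1.1250]
S = R + BᵀPB = [3/2] + [2.8125] = [4.3125]
BᵀPA = [6.1875 16.8750]
K = S⁻¹·BᵀPA = [1.4348 3.9130]
A−BK = [1.2826 2.0435; 1.9348 0.9130]
AᵀP(A−BK) = [41.1848 53.4130; 53.4130 80.2174]
P' = Q + AᵀP(A−BK) = [43.1848 55.4130; 55.4130 84.2174]
tr(P') = 127.4022


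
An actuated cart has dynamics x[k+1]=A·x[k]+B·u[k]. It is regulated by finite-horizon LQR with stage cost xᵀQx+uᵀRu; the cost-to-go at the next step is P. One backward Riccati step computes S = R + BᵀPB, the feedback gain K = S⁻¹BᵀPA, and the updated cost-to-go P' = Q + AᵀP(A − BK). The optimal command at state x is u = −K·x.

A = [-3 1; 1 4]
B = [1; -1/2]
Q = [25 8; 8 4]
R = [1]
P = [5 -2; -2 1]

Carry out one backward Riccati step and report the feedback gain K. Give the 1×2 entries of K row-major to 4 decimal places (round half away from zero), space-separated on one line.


-2.4848 -0.4848

BᵀP = [6.0000 -2.5000]
S = R + BᵀPB = [1] + [7.2500] = [8.2500]
BᵀPA = [-20.5000 -4.0000]
K = S⁻¹·BᵀPA = [-2.4848 -0.4848]
A−BK = [-0.5152 1.4848; -0.2424 3.7576]
AᵀP(A−BK) = [7.0606 1.0606; 1.0606 3.0606]
P' = Q + AᵀP(A−BK) = [32.0606 9.0606; 9.0606 7.0606]
tr(P') = 39.1212


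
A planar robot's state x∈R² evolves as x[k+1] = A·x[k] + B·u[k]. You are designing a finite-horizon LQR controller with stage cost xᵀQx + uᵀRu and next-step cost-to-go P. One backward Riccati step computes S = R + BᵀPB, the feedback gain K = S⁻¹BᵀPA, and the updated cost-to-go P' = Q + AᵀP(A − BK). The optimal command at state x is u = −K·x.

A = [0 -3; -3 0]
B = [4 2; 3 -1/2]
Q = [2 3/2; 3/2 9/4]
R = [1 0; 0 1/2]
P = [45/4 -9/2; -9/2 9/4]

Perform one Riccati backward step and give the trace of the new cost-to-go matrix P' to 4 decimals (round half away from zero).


BᵀP = [31.5000 -11.2500; 24.7500 -10.1250]
S = R + BᵀPB = [1 0; 0 1/2] + [92.2500 68.6250; 68.6250 54.5625] = [93.2500 68.6250; 68.6250 55.0625]
BᵀPA = [33.7500 -94.5000; 30.3750 -74.2500]
K = S⁻¹·BᵀPA = [-0.5318 -0.2540; 1.2145 -1.0319]
A−BK = [-0.3016 0.0798; -0.7973 0.2461]
AᵀP(A−BK) = [1.3097 -0.5834; -0.5834 0.6281]
P' = Q + AᵀP(A−BK) = [3.3097 0.9166; 0.9166 2.8781]
tr(P') = 6.1878

6.1878


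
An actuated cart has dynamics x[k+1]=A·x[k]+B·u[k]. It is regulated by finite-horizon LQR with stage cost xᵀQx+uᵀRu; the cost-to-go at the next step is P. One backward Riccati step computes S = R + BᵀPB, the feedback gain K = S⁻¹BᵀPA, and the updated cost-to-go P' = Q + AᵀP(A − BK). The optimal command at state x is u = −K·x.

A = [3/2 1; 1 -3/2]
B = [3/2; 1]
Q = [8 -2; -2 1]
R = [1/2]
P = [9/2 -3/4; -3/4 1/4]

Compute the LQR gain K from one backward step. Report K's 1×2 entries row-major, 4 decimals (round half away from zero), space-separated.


0.9420 0.8478

BᵀP = [6.0000 -0.8750]
S = R + BᵀPB = [1/2] + [8.1250] = [8.6250]
BᵀPA = [8.1250 7.3125]
K = S⁻¹·BᵀPA = [0.9420 0.8478]
A−BK = [0.0870 -0.2717; 0.0580 -2.3478]
AᵀP(A−BK) = [0.4710 0.4239; 0.4239 1.1128]
P' = Q + AᵀP(A−BK) = [8.4710 -1.5761; -1.5761 2.1128]
tr(P') = 10.5838


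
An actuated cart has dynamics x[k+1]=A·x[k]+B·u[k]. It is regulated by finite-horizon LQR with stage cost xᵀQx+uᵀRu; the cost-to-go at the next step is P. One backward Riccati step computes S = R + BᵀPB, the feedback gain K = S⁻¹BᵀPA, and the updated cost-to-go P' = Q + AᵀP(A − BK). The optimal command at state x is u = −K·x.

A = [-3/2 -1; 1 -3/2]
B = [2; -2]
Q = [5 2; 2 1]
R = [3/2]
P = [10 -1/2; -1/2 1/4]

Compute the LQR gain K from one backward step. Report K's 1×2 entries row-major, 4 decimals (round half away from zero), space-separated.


BᵀP = [21.0000 -1.5000]
S = R + BᵀPB = [3/2] + [45.0000] = [46.5000]
BᵀPA = [-33.0000 -18.7500]
K = S⁻¹·BᵀPA = [-0.7097 -0.4032]
A−BK = [-0.0806 -0.1935; -0.4194 -2.3065]
AᵀP(A−BK) = [0.8306 0.6935; 0.6935 1.5020]
P' = Q + AᵀP(A−BK) = [5.8306 2.6935; 2.6935 2.5020]
tr(P') = 8.3327

-0.7097 -0.4032


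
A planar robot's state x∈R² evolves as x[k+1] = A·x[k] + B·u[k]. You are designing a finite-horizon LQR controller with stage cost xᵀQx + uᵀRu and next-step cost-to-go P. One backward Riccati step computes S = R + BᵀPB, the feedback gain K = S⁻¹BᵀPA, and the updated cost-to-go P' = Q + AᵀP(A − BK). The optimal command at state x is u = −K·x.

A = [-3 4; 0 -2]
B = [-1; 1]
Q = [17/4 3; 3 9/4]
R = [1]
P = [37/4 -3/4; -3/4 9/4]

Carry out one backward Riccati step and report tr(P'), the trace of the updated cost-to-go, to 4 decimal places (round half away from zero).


43.3214

BᵀP = [-10.0000 3.0000]
S = R + BᵀPB = [1] + [13.0000] = [14.0000]
BᵀPA = [30.0000 -46.0000]
K = S⁻¹·BᵀPA = [2.1429 -3.2857]
A−BK = [-0.8571 0.7143; -2.1429 1.2857]
AᵀP(A−BK) = [18.9643 -16.9286; -16.9286 17.8571]
P' = Q + AᵀP(A−BK) = [23.2143 -13.9286; -13.9286 20.1071]
tr(P') = 43.3214


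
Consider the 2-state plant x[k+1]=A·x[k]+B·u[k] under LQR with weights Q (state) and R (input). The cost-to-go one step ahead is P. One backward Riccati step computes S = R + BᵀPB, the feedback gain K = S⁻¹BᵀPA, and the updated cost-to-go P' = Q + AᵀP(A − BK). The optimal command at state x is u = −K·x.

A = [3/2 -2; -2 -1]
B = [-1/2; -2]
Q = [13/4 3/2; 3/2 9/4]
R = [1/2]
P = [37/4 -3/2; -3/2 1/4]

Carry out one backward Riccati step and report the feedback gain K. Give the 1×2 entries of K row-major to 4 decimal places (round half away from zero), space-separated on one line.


-3.6154 3.6923

BᵀP = [-1.6250 0.2500]
S = R + BᵀPB = [1/2] + [0.3125] = [0.8125]
BᵀPA = [-2.9375 3.0000]
K = S⁻¹·BᵀPA = [-3.6154 3.6923]
A−BK = [-0.3077 -0.1538; -9.2308 6.3846]
AᵀP(A−BK) = [20.1923 -20.1538; -20.1538 20.1731]
P' = Q + AᵀP(A−BK) = [23.4423 -18.6538; -18.6538 22.4231]
tr(P') = 45.8654


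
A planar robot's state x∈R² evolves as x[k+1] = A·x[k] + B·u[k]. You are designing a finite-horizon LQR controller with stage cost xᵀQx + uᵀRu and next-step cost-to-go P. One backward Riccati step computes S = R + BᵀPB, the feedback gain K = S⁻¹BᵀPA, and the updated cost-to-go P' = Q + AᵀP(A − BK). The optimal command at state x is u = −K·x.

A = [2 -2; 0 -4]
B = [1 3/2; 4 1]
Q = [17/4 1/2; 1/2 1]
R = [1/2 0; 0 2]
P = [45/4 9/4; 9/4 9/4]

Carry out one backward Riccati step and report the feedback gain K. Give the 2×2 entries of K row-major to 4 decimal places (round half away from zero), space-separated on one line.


-0.1855 -0.8795 1.2660 -0.6648

BᵀP = [20.2500 11.2500; 19.1250 5.6250]
S = R + BᵀPB = [1/2 0; 0 2] + [65.2500 41.6250; 41.6250 34.3125] = [65.7500 41.6250; 41.6250 36.3125]
BᵀPA = [40.5000 -85.5000; 38.2500 -60.7500]
K = S⁻¹·BᵀPA = [-0.1855 -0.8795; 1.2660 -0.6648]
A−BK = [0.2865 -0.1233; -0.5239 0.1829]
AᵀP(A−BK) = [4.0884 -1.9514; -1.9514 1.4155]
P' = Q + AᵀP(A−BK) = [8.3384 -1.4514; -1.4514 2.4155]
tr(P') = 10.7538


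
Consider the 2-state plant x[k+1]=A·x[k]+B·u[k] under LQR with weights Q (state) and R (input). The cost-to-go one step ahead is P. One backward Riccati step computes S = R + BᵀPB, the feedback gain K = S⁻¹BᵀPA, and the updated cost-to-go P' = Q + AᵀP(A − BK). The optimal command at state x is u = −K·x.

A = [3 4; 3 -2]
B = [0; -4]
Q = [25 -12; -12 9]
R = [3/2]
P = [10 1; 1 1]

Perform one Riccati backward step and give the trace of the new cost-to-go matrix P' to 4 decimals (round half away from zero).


BᵀP = [-4.0000 -4.0000]
S = R + BᵀPB = [3/2] + [16.0000] = [17.5000]
BᵀPA = [-24.0000 -8.0000]
K = S⁻¹·BᵀPA = [-1.3714 -0.4571]
A−BK = [3.0000 4.0000; -2.4857 -3.8286]
AᵀP(A−BK) = [84.0857 109.0286; 109.0286 144.3429]
P' = Q + AᵀP(A−BK) = [109.0857 97.0286; 97.0286 153.3429]
tr(P') = 262.4286

262.4286


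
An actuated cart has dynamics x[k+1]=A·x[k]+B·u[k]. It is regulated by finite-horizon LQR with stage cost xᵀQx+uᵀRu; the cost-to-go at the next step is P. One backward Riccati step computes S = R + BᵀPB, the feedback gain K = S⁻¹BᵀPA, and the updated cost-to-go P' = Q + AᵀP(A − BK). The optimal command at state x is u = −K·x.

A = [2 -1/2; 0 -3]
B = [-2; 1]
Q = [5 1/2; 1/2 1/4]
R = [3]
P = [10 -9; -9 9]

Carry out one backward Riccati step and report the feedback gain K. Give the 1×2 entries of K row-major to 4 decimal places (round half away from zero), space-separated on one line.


-0.6591 -0.7557

BᵀP = [-29.0000 27.0000]
S = R + BᵀPB = [3] + [85.0000] = [88.0000]
BᵀPA = [-58.0000 -66.5000]
K = S⁻¹·BᵀPA = [-0.6591 -0.7557]
A−BK = [0.6818 -2.0114; 0.6591 -2.2443]
AᵀP(A−BK) = [1.7727 0.1705; 0.1705 6.2472]
P' = Q + AᵀP(A−BK) = [6.7727 0.6705; 0.6705 6.4972]
tr(P') = 13.2699


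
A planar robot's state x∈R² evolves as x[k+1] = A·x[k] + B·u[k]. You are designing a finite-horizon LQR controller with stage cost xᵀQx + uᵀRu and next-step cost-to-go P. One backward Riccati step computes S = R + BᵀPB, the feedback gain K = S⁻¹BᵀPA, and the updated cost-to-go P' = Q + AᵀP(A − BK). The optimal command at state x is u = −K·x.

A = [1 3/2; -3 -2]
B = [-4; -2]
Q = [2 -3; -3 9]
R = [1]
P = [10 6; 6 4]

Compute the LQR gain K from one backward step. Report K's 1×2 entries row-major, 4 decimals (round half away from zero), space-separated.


BᵀP = [-52.0000 -32.0000]
S = R + BᵀPB = [1] + [272.0000] = [273.0000]
BᵀPA = [44.0000 -14.0000]
K = S⁻¹·BᵀPA = [0.1612 -0.0513]
A−BK = [1.6447 1.2949; -2.6777 -2.1026]
AᵀP(A−BK) = [2.9084 2.2564; 2.2564 1.7821]
P' = Q + AᵀP(A−BK) = [4.9084 -0.7436; -0.7436 10.7821]
tr(P') = 15.6905

0.1612 -0.0513


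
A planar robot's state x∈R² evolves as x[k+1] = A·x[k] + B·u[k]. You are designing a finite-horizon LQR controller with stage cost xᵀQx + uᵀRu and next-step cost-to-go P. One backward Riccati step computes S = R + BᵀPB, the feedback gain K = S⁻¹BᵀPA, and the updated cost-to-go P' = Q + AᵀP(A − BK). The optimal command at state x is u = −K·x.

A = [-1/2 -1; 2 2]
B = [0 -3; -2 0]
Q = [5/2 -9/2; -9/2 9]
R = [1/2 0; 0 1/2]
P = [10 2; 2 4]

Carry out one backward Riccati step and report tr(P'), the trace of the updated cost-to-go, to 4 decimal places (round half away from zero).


BᵀP = [-4.0000 -8.0000; -30.0000 -6.0000]
S = R + BᵀPB = [1/2 0; 0 1/2] + [16.0000 12.0000; 12.0000 90.0000] = [16.5000 12.0000; 12.0000 90.5000]
BᵀPA = [-14.0000 -12.0000; 3.0000 18.0000]
K = S⁻¹·BᵀPA = [-0.9657 -0.9650; 0.1612 0.3268]
A−BK = [-0.0164 -0.0195; 0.0686 0.0700]
AᵀP(A−BK) = [0.4963 0.5097; 0.5097 0.5370]
P' = Q + AᵀP(A−BK) = [2.9963 -3.9903; -3.9903 9.5370]
tr(P') = 12.5333

12.5333


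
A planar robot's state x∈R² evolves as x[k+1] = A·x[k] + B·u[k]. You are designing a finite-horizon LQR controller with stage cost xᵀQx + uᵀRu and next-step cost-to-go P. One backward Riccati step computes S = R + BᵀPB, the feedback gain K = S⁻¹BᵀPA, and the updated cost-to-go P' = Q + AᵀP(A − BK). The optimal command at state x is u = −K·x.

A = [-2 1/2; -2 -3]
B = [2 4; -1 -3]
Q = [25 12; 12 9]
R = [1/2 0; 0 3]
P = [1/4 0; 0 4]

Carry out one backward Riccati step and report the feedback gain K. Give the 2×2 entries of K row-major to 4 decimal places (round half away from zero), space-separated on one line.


BᵀP = [0.5000 -4.0000; 1.0000 -12.0000]
S = R + BᵀPB = [1/2 0; 0 3] + [5.0000 14.0000; 14.0000 40.0000] = [5.5000 14.0000; 14.0000 43.0000]
BᵀPA = [7.0000 12.2500; 22.0000 36.5000]
K = S⁻¹·BᵀPA = [-0.1728 0.3889; 0.5679 0.7222]
A−BK = [-3.9259 -3.1667; -0.4691 -0.4444]
AᵀP(A−BK) = [5.7160 5.1389; 5.1389 4.9375]
P' = Q + AᵀP(A−BK) = [30.7160 17.1389; 17.1389 13.9375]
tr(P') = 44.6535

-0.1728 0.3889 0.5679 0.7222


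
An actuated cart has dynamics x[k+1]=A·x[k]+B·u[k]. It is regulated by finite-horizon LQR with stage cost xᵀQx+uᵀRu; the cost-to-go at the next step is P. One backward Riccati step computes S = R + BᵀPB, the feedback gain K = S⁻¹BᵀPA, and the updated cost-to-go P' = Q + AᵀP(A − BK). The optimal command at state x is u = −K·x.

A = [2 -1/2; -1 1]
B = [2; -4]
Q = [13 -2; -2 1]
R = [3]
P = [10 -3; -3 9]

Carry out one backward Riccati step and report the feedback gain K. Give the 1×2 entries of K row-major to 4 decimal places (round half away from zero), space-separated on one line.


BᵀP = [32.0000 -42.0000]
S = R + BᵀPB = [3] + [232.0000] = [235.0000]
BᵀPA = [106.0000 -58.0000]
K = S⁻¹·BᵀPA = [0.4511 -0.2468]
A−BK = [1.0979 -0.0064; 0.8043 0.0128]
AᵀP(A−BK) = [13.1872 -0.3383; -0.3383 0.1851]
P' = Q + AᵀP(A−BK) = [26.1872 -2.3383; -2.3383 1.1851]
tr(P') = 27.3723

0.4511 -0.2468


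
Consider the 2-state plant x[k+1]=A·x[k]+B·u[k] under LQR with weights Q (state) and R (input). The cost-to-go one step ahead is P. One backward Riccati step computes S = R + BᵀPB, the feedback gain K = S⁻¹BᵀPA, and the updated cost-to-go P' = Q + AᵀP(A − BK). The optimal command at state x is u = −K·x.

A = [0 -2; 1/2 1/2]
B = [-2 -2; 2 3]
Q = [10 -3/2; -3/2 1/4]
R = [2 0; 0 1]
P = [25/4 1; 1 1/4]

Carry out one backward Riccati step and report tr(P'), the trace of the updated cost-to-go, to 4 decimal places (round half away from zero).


11.7879

BᵀP = [-10.5000 -1.5000; -9.5000 -1.2500]
S = R + BᵀPB = [2 0; 0 1] + [18.0000 16.5000; 16.5000 15.2500] = [20.0000 16.5000; 16.5000 16.2500]
BᵀPA = [-0.7500 20.2500; -0.6250 18.3750]
K = S⁻¹·BᵀPA = [-0.0355 0.4905; -0.0024 0.6327]
A−BK = [-0.0758 0.2464; 0.5782 -2.3791]
AᵀP(A−BK) = [0.0344 -0.1742; -0.1742 1.5036]
P' = Q + AᵀP(A−BK) = [10.0344 -1.6742; -1.6742 1.7536]
tr(P') = 11.7879


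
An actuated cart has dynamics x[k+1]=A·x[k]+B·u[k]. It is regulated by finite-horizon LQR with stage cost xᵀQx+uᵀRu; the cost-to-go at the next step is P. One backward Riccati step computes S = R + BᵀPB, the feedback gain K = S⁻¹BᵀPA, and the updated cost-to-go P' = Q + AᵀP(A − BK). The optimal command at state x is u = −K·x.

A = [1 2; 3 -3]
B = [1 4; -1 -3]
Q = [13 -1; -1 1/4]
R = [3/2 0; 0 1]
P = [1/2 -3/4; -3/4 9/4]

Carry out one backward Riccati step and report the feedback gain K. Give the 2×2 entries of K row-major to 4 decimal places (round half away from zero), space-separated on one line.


-0.2139 0.1965 -0.4657 0.7407

BᵀP = [1.2500 -3.0000; 4.2500 -9.7500]
S = R + BᵀPB = [3/2 0; 0 1] + [4.2500 14.0000; 14.0000 46.2500] = [5.7500 14.0000; 14.0000 47.2500]
BᵀPA = [-7.7500 11.5000; -25.0000 37.7500]
K = S⁻¹·BᵀPA = [-0.2139 0.1965; -0.4657 0.7407]
A−BK = [3.0768 -1.1594; 1.3889 -0.5813]
AᵀP(A−BK) = [2.9492 -1.4591; -1.4591 1.0281]
P' = Q + AᵀP(A−BK) = [15.9492 -2.4591; -2.4591 1.2781]
tr(P') = 17.2273


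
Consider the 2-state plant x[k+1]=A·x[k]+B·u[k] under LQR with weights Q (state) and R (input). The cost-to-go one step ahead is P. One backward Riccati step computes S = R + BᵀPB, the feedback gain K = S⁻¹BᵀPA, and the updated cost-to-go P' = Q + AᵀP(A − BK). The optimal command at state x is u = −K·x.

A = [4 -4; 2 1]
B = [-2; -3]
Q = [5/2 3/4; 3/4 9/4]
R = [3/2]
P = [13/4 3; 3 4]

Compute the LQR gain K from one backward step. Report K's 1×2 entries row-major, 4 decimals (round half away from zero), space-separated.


BᵀP = [-15.5000 -18.0000]
S = R + BᵀPB = [3/2] + [85.0000] = [86.5000]
BᵀPA = [-98.0000 44.0000]
K = S⁻¹·BᵀPA = [-1.1329 0.5087]
A−BK = [1.7341 -2.9827; -1.3988 2.5260]
AᵀP(A−BK) = [4.9711 -6.1503; -6.1503 9.6185]
P' = Q + AᵀP(A−BK) = [7.4711 -5.4003; -5.4003 11.8685]
tr(P') = 19.3396

-1.1329 0.5087


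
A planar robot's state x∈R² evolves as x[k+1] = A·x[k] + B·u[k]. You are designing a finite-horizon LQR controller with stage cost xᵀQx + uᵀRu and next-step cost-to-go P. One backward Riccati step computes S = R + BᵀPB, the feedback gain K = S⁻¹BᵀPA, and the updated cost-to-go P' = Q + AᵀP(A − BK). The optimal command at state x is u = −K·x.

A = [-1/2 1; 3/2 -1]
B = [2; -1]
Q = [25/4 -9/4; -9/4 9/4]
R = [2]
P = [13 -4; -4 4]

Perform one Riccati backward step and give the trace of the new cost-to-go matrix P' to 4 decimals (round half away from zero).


13.1959

BᵀP = [30.0000 -12.0000]
S = R + BᵀPB = [2] + [72.0000] = [74.0000]
BᵀPA = [-33.0000 42.0000]
K = S⁻¹·BᵀPA = [-0.4459 0.5676]
A−BK = [0.3919 -0.1351; 1.0541 -0.4324]
AᵀP(A−BK) = [3.5338 -1.7703; -1.7703 1.1622]
P' = Q + AᵀP(A−BK) = [9.7838 -4.0203; -4.0203 3.4122]
tr(P') = 13.1959


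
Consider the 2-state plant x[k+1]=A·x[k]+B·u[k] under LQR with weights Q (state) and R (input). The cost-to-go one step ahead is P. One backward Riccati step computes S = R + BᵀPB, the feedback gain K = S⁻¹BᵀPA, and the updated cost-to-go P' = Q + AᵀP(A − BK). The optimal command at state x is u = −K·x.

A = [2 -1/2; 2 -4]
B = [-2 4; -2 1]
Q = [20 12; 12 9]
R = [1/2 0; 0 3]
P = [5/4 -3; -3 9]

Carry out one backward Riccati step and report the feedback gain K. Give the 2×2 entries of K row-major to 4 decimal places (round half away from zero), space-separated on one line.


BᵀP = [3.5000 -12.0000; 2.0000 -3.0000]
S = R + BᵀPB = [1/2 0; 0 3] + [17.0000 2.0000; 2.0000 5.0000] = [17.5000 2.0000; 2.0000 8.0000]
BᵀPA = [-17.0000 46.2500; -2.0000 11.0000]
K = S⁻¹·BᵀPA = [-0.9706 2.5588; -0.0074 0.7353]
A−BK = [0.0882 1.6765; 0.0662 0.3824]
AᵀP(A−BK) = [0.4853 -1.2794; -1.2794 5.8787]
P' = Q + AᵀP(A−BK) = [20.4853 10.7206; 10.7206 14.8787]
tr(P') = 35.3640

-0.9706 2.5588 -0.0074 0.7353


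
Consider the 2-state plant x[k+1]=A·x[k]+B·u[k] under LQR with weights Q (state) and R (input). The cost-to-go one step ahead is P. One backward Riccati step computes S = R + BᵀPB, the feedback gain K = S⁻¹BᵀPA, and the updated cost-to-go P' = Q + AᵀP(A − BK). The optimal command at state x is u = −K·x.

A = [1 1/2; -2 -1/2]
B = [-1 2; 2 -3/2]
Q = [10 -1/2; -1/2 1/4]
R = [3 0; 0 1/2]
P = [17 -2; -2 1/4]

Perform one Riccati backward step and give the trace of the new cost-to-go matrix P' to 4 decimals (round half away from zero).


BᵀP = [-21.0000 2.5000; 37.0000 -4.3750]
S = R + BᵀPB = [3 0; 0 1/2] + [26.0000 -45.7500; -45.7500 80.5625] = [29.0000 -45.7500; -45.7500 81.0625]
BᵀPA = [-26.0000 -11.7500; 45.7500 20.6875]
K = S⁻¹·BᵀPA = [-0.0565 -0.0234; 0.5325 0.2420]
A−BK = [-0.1215 -0.0074; -1.0883 -0.0902]
AᵀP(A−BK) = [0.1695 0.0702; 0.0702 0.0312]
P' = Q + AᵀP(A−BK) = [10.1695 -0.4298; -0.4298 0.2812]
tr(P') = 10.4507

10.4507


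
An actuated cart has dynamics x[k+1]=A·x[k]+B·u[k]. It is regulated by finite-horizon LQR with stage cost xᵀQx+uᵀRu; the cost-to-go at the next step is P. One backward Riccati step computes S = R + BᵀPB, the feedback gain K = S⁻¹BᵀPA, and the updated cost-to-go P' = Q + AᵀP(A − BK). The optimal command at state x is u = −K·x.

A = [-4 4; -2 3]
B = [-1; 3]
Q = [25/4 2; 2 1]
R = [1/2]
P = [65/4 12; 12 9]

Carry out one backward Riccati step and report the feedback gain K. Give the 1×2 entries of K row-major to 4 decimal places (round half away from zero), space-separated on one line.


BᵀP = [19.7500 15.0000]
S = R + BᵀPB = [1/2] + [25.2500] = [25.7500]
BᵀPA = [-109.0000 124.0000]
K = S⁻¹·BᵀPA = [-4.2330 4.8155]
A−BK = [-8.2330 8.8155; 10.6990 -11.4466]
AᵀP(A−BK) = [26.6019 -29.1068; -29.1068 31.8738]
P' = Q + AᵀP(A−BK) = [32.8519 -27.1068; -27.1068 32.8738]
tr(P') = 65.7257

-4.2330 4.8155


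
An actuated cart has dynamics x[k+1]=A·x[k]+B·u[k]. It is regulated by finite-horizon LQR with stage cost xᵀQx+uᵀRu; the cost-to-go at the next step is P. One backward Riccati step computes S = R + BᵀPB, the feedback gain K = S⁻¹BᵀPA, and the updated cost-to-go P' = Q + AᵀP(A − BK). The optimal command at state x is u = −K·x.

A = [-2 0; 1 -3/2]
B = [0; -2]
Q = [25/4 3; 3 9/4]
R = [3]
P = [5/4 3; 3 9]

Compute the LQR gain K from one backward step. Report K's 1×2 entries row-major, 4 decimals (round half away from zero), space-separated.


-0.1538 0.6923

BᵀP = [-6.0000 -18.0000]
S = R + BᵀPB = [3] + [36.0000] = [39.0000]
BᵀPA = [-6.0000 27.0000]
K = S⁻¹·BᵀPA = [-0.1538 0.6923]
A−BK = [-2.0000 0.0000; 0.6923 -0.1154]
AᵀP(A−BK) = [1.0769 -0.3462; -0.3462 1.5577]
P' = Q + AᵀP(A−BK) = [7.3269 2.6538; 2.6538 3.8077]
tr(P') = 11.1346


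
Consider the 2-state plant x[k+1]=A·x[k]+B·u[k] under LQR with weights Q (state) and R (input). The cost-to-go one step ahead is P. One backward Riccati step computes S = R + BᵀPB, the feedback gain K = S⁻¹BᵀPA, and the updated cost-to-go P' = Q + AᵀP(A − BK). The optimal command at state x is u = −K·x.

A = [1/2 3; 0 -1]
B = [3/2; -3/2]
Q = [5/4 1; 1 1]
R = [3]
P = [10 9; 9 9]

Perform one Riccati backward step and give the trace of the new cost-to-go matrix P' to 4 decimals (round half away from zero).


BᵀP = [1.5000 0.0000]
S = R + BᵀPB = [3] + [2.2500] = [5.2500]
BᵀPA = [0.7500 4.5000]
K = S⁻¹·BᵀPA = [0.1429 0.8571]
A−BK = [0.2857 1.7143; 0.2143 0.2857]
AᵀP(A−BK) = [2.3929 9.8571; 9.8571 41.1429]
P' = Q + AᵀP(A−BK) = [3.6429 10.8571; 10.8571 42.1429]
tr(P') = 45.7857

45.7857


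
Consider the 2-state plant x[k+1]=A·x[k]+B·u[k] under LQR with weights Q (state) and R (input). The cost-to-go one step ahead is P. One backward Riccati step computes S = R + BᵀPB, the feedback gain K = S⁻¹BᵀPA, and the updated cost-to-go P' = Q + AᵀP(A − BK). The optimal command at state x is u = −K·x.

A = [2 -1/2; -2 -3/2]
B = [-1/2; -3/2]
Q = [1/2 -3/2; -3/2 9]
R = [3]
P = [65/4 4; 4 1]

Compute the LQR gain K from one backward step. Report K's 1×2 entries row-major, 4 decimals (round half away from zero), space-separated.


BᵀP = [-14.1250 -3.5000]
S = R + BᵀPB = [3] + [12.3125] = [15.3125]
BᵀPA = [-21.2500 12.3125]
K = S⁻¹·BᵀPA = [-1.3878 0.8041]
A−BK = [1.3061 -0.0980; -4.0816 -0.2939]
AᵀP(A−BK) = [7.5102 -4.1633; -4.1633 2.4122]
P' = Q + AᵀP(A−BK) = [8.0102 -5.6633; -5.6633 11.4122]
tr(P') = 19.4224

-1.3878 0.8041


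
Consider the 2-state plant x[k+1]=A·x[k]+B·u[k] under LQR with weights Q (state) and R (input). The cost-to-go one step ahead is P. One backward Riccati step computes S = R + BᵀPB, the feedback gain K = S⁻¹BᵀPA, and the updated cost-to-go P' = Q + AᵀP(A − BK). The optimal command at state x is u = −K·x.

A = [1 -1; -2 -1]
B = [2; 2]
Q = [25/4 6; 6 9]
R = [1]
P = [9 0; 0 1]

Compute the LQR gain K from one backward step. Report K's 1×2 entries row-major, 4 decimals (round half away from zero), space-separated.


0.3415 -0.4878

BᵀP = [18.0000 2.0000]
S = R + BᵀPB = [1] + [40.0000] = [41.0000]
BᵀPA = [14.0000 -20.0000]
K = S⁻¹·BᵀPA = [0.3415 -0.4878]
A−BK = [0.3171 -0.0244; -2.6829 -0.0244]
AᵀP(A−BK) = [8.2195 -0.1707; -0.1707 0.2439]
P' = Q + AᵀP(A−BK) = [14.4695 5.8293; 5.8293 9.2439]
tr(P') = 23.7134
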